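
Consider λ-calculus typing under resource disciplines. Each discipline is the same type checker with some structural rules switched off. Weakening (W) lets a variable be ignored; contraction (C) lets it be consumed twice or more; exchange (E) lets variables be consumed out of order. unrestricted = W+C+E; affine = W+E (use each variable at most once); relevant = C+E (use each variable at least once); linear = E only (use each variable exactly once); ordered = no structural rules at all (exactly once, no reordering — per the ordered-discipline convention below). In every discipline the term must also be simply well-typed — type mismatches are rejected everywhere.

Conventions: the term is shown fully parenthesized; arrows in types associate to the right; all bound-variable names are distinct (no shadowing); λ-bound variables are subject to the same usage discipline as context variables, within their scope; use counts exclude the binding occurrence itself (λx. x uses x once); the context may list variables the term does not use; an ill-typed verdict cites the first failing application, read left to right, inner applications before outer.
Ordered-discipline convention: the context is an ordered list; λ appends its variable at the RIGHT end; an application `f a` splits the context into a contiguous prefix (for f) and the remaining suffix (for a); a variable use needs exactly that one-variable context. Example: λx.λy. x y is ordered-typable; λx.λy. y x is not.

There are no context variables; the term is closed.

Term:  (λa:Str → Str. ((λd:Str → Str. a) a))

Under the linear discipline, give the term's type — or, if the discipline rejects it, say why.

not well-typed under linear — needs contraction — a ×2; unused: d — weakening required
use counts: a (bound)=2; d (bound)=0
use order (left to right): a, a
typing: well-typed at (Str → Str) → Str → Str
per-discipline verdicts: ordered ✗; linear ✗; affine ✗; relevant ✗; unrestricted ✓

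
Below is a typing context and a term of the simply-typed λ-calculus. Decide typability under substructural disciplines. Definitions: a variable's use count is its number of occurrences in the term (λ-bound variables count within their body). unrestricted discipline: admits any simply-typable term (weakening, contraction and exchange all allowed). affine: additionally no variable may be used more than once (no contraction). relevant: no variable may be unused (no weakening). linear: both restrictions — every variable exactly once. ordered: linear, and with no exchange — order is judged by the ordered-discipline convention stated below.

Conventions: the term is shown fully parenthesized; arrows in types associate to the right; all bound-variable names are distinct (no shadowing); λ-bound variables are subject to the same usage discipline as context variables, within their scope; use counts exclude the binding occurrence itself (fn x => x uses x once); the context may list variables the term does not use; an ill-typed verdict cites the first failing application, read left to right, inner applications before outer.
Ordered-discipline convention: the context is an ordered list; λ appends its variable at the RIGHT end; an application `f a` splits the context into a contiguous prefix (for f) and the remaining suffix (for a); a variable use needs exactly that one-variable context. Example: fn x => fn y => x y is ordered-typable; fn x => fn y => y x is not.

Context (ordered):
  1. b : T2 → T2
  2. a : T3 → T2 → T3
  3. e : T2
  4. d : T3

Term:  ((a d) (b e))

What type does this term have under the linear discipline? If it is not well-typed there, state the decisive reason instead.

term : T3
use counts: b: 1; a: 1; e: 1; d: 1
uses in reading order: a, d, b, e
typing: ✓ — T3
per-discipline verdicts: ordered ✗; linear ✓; affine ✓; relevant ✓; unrestricted ✓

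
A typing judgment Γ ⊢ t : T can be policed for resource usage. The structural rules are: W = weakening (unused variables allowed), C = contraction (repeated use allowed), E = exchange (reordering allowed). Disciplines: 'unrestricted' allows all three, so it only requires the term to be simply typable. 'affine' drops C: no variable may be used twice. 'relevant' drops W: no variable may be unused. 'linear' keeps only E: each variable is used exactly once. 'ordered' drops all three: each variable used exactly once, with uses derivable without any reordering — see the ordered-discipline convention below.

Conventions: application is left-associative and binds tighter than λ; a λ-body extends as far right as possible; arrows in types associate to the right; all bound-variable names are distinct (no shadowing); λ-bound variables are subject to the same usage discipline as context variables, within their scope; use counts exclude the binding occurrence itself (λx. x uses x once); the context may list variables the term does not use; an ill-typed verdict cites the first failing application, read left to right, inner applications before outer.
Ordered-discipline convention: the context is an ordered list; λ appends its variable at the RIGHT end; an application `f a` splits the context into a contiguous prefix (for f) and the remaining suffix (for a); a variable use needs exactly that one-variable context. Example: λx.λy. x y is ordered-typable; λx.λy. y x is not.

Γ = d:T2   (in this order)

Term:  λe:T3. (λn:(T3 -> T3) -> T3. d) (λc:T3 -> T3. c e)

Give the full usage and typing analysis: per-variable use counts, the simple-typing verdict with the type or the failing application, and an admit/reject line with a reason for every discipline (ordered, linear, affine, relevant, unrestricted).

variable uses: d ×1; e (λ-bound) ×1; n (λ-bound) ×0; c (λ-bound) ×1
uses in reading order: d, c, e
typing: well-typed at T3 -> T2
ordered ✗ (n left unused)
linear ✗ (n left unused)
affine ✓ (d, e, n, c: no repeats, contraction unneeded)
relevant ✗ (n left unused)
unrestricted ✓ (type-checks (T3 -> T2) and nothing is barred)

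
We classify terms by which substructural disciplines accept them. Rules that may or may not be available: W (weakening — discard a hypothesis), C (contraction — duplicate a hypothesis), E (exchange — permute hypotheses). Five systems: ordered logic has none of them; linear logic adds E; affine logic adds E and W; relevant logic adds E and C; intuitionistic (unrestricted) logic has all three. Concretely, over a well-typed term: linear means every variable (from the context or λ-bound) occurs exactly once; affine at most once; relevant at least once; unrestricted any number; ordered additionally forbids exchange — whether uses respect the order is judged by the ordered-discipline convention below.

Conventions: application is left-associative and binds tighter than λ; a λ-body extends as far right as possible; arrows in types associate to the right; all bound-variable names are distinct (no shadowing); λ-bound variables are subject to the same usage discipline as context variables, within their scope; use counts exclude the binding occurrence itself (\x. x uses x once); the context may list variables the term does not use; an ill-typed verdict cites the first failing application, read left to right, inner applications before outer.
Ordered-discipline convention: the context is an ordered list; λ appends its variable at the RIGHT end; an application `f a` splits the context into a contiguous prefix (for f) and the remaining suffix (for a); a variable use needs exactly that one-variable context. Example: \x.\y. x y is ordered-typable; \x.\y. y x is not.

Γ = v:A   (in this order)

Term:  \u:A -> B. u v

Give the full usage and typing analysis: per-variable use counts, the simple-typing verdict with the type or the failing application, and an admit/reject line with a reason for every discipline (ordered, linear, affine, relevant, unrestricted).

variable uses: v: 1; u (bound): 1
left-to-right use order: u, v
typing: well-typed — term : (A -> B) -> B
ordered: ✗, no ordered split (uses run u, v)
linear: ✓, v, u: one use apiece
affine: ✓, no duplicate uses among v, u
relevant: ✓, none of v, u goes unused
unrestricted: ✓, type-checks ((A -> B) -> B) and nothing is barred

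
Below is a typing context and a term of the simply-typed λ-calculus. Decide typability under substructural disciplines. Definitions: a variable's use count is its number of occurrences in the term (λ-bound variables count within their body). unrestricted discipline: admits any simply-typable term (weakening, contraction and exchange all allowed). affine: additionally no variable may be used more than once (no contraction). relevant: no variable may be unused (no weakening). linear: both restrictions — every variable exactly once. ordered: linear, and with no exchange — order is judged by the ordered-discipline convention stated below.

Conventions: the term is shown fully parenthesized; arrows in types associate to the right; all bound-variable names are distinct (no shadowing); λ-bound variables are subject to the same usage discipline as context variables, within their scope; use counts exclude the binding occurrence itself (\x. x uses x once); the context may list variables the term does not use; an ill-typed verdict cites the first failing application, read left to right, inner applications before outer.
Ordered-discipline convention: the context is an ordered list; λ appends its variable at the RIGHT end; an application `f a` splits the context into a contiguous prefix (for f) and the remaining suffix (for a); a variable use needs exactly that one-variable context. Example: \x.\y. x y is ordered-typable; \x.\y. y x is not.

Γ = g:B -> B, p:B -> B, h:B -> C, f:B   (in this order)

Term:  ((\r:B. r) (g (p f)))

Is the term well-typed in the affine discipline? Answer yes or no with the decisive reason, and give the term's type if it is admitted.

yes — none of g, p, h, f, r used more than once; term : B
use counts: g: 1×; p: 1×; h: 0×; f: 1×; r (bound): 1×
uses in reading order: r, g, p, f
typing: ✓ — B
summary: ordered ✗, linear ✗, affine ✓, relevant ✗, unrestricted ✓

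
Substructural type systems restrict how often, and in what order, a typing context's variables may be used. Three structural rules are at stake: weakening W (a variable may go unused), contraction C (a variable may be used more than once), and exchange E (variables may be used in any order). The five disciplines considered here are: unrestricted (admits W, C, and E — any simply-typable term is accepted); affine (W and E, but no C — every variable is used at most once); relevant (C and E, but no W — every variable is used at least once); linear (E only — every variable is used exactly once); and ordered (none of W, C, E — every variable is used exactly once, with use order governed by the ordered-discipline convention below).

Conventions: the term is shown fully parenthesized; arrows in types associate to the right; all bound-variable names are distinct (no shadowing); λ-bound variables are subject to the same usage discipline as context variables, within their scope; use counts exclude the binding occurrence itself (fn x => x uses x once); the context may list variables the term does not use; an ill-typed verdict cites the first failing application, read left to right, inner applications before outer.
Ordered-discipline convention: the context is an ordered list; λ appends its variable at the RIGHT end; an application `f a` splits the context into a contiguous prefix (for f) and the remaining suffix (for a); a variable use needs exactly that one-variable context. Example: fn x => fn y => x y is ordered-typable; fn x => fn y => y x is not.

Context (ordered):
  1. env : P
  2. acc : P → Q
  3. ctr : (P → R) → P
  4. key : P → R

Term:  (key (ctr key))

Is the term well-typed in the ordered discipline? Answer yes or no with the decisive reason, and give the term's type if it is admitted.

no — needs contraction — key ×2; env, acc never used (weakening)
counts: env=0, acc=0, ctr=1, key=2
uses in reading order: key, ctr, key
typing: well-typed at R
across the five disciplines: ordered ✗, linear ✗, affine ✗, relevant ✗, unrestricted ✓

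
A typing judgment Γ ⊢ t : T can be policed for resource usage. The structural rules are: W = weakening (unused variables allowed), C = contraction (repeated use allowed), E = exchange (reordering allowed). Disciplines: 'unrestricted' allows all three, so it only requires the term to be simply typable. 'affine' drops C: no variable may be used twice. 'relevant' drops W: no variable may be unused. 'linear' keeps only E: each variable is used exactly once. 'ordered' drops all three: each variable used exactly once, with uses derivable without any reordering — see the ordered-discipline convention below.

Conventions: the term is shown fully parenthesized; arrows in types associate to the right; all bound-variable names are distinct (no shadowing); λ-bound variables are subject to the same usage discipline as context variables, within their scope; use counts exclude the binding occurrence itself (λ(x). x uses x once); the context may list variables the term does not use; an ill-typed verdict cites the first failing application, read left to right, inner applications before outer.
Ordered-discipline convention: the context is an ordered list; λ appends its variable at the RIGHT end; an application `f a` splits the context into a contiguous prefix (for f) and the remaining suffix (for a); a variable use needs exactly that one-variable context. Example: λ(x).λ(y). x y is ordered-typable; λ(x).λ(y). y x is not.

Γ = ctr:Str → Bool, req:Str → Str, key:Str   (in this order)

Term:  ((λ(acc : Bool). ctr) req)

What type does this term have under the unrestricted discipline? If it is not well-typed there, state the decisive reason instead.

not well-typed under unrestricted — the type mismatch rejects it
counts: ctr: 1×; req: 1×; key: 0×; acc [bound]: 0×
uses in reading order: ctr, req
typing: ill-typed: a function awaiting Bool gets Str → Str
all disciplines: ordered ✗ · linear ✗ · affine ✗ · relevant ✗ · unrestricted ✗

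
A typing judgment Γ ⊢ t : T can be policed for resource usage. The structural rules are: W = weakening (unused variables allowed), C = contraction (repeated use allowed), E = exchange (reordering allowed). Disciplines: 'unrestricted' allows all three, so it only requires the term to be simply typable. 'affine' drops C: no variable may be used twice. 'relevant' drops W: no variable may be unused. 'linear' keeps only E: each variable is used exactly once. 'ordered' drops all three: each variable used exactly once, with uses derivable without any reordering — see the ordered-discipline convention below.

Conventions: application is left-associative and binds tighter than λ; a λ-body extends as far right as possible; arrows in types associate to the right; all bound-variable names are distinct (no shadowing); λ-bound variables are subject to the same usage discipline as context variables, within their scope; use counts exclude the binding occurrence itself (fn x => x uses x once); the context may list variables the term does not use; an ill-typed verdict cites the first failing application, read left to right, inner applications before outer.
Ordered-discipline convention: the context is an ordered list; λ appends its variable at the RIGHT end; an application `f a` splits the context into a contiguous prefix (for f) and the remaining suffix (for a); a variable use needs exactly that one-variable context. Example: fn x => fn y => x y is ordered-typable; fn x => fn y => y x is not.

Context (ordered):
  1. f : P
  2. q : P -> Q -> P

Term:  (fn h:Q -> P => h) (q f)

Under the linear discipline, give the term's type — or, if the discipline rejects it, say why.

term : Q -> P
usage: f: 1×; q: 1×; h (bound): 1×
uses in reading order: h, q, f
typing: well-typed — term : Q -> P
summary: ordered ✗; linear ✓; affine ✓; relevant ✓; unrestricted ✓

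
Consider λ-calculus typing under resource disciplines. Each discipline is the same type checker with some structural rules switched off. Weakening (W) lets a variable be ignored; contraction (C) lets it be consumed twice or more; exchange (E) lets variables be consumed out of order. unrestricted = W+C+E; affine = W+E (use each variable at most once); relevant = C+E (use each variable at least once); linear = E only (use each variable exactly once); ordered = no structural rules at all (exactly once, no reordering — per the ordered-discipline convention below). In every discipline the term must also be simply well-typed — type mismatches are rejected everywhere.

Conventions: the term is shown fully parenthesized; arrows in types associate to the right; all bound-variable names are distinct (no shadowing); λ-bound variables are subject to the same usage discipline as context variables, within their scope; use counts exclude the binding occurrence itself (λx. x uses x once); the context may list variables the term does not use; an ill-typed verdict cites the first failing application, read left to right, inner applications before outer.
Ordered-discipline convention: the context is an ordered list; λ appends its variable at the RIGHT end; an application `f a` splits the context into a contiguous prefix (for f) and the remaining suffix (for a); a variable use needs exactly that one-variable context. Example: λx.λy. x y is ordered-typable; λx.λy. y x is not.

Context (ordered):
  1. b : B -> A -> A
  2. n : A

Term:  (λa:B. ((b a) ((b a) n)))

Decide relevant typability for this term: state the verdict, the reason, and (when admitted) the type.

yes — every one of b, n, a appears; term : B -> A
usage: b: 2×, n: 1×, a (bound): 2×
order of uses: b, a, b, a, n
typing: well-typed at B -> A
summary: ordered ✗ · linear ✗ · affine ✗ · relevant ✓ · unrestricted ✓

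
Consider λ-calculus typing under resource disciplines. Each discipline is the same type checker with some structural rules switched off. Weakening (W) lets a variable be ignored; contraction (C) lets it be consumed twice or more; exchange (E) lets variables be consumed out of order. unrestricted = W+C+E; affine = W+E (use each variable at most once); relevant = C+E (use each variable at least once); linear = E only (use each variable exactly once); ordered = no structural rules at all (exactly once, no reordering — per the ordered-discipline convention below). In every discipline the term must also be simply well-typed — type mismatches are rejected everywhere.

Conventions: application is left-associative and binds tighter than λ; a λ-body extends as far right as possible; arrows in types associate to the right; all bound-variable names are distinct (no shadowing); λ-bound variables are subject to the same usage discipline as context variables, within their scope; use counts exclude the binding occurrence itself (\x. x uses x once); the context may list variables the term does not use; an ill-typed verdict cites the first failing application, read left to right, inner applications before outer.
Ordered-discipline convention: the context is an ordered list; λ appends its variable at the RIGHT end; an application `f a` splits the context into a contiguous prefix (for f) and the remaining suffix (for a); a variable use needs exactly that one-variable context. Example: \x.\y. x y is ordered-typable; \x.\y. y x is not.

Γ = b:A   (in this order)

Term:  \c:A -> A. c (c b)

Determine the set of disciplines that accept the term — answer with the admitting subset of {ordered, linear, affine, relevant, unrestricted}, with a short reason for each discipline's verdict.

admitted in: relevant, unrestricted
use counts: b=1; c (bound)=2
order of uses: c, c, b
typing: well-typed — term : (A -> A) -> A
ordered: ✗, needs contraction — c ×2
linear: ✗, needs contraction — c ×2
affine: ✗, needs contraction — c ×2
relevant: ✓, at least one use each (b, c)
unrestricted: ✓, type-checks ((A -> A) -> A) and nothing is barred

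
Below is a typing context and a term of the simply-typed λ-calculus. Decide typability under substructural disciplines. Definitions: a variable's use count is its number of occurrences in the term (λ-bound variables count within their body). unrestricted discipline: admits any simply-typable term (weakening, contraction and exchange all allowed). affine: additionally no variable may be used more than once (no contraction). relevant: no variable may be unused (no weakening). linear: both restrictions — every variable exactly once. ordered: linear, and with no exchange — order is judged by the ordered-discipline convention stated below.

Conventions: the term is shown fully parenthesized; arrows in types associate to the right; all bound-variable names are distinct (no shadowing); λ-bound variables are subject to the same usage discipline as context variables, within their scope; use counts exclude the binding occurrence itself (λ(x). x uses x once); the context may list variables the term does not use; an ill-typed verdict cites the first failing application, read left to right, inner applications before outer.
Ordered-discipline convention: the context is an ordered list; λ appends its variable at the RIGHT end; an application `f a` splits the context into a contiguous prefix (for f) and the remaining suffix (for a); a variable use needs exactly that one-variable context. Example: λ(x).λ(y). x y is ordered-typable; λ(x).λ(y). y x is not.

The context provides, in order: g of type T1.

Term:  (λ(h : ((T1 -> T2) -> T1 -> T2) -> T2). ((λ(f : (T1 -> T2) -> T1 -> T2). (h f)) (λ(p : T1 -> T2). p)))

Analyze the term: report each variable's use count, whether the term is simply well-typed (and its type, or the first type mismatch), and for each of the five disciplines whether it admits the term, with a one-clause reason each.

counts: g: 0; h (λ-bound): 1; f (λ-bound): 1; p (λ-bound): 1
order of uses: h, f, p
typing: well-typed at (((T1 -> T2) -> T1 -> T2) -> T2) -> T2
ordered: ✗ — unused: g — weakening required
linear: ✗ — unused: g — weakening required
affine: ✓ — none of g, h, f, p used more than once
relevant: ✗ — unused: g — weakening required
unrestricted: ✓ — well-typed at (((T1 -> T2) -> T1 -> T2) -> T2) -> T2; no restrictions here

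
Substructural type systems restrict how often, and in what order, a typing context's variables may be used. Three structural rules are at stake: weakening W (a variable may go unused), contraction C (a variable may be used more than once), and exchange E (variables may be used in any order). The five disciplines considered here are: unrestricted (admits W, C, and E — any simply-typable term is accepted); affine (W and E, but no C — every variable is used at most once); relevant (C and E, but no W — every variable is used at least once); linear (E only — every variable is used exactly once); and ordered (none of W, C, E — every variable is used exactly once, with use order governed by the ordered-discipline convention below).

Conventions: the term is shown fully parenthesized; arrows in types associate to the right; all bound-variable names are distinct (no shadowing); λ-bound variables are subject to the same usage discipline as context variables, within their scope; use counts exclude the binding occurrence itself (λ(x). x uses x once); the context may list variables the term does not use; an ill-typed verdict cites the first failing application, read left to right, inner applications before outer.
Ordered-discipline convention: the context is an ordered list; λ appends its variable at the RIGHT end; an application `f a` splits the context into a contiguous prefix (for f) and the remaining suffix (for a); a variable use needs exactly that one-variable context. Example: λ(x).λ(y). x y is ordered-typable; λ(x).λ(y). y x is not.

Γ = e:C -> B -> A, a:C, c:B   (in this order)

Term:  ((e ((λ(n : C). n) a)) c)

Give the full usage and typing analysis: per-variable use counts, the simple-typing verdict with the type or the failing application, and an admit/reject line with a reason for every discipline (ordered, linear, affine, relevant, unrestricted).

usage: e: 1; a: 1; c: 1; n [bound]: 1
order of uses: e, n, a, c
typing: the term checks, with type A
ordered ✓ (single-use (e, a, c, n), ordered derivation ok)
linear ✓ (each of e, a, c, n used exactly once)
affine ✓ (no duplicate uses among e, a, c, n)
relevant ✓ (none of e, a, c, n goes unused)
unrestricted ✓ (typability at A is all that's needed)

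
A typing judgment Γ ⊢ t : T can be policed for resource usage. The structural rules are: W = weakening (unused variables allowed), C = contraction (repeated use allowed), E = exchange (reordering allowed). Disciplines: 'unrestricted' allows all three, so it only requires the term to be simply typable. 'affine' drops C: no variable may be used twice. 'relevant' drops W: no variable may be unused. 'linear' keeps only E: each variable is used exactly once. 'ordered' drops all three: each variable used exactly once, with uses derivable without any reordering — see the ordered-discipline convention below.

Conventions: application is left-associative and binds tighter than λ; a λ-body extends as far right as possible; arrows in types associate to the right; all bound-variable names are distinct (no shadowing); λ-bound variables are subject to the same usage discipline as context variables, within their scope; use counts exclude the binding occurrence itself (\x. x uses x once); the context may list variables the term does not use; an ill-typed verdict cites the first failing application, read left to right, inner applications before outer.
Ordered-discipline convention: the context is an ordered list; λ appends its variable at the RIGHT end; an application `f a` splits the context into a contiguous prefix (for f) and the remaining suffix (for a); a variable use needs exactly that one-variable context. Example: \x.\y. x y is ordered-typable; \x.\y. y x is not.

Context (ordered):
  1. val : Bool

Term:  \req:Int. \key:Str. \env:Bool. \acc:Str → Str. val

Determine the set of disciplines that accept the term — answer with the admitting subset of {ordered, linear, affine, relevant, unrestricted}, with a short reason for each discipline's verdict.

admitting disciplines: affine, unrestricted
use counts: val=1; req (bound)=0; key (bound)=0; env (bound)=0; acc (bound)=0
left-to-right use order: val
typing: the term checks, with type Int → Str → Bool → (Str → Str) → Bool
ordered: ✗, req, key, env, acc left unused
linear: ✗, req, key, env, acc left unused
affine: ✓, none of val, req, key, env, acc used more than once
relevant: ✗, req, key, env, acc left unused
unrestricted: ✓, type-checks (Int → Str → Bool → (Str → Str) → Bool) and nothing is barred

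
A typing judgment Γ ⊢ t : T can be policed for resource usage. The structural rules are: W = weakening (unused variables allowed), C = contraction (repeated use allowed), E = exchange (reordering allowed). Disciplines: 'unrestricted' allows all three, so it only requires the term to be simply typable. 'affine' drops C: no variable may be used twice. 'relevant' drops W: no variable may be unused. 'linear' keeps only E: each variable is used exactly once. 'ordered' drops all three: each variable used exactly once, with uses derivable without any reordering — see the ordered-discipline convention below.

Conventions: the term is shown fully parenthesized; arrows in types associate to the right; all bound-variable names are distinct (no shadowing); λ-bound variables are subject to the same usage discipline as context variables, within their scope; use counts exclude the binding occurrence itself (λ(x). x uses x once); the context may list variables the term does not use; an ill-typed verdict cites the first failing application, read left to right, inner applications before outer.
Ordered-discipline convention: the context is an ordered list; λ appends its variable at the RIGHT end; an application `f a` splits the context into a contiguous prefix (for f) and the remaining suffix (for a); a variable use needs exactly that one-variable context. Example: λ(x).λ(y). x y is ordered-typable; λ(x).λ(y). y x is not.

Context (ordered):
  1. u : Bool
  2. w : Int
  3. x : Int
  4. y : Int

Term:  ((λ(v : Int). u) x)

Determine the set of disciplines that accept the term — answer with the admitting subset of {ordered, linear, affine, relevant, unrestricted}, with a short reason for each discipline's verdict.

admitted by: affine, unrestricted
use counts: u: 1; w: 0; x: 1; y: 0; v (bound): 0
use order (left to right): u, x
typing: ✓ — Bool
ordered: ✗ — w, y, v left unused
linear: ✗ — w, y, v left unused
affine: ✓ — none of u, w, x, y, v used more than once
relevant: ✗ — w, y, v left unused
unrestricted: ✓ — well-typed at Bool; no restrictions here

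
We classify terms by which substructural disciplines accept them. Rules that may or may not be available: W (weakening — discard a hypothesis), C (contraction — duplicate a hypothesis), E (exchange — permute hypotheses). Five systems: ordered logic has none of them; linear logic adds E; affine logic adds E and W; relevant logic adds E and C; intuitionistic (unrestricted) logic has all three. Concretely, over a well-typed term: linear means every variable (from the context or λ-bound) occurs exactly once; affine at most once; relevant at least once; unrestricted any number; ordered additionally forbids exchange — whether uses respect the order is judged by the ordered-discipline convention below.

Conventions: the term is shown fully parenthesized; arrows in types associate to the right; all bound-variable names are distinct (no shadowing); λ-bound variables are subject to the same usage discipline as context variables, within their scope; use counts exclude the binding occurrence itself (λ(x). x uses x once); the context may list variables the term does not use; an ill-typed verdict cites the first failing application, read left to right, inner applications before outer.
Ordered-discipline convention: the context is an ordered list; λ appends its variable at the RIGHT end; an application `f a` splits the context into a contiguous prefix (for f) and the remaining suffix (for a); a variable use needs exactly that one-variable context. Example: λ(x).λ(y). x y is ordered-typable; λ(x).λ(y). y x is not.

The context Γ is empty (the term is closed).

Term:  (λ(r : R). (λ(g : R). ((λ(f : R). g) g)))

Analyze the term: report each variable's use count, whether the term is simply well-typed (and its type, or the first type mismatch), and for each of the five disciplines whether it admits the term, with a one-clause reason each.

use counts: r (bound): 0×, g (bound): 2×, f (bound): 0×
use order (left to right): g, g
typing: ✓ — R → R → R
ordered: ✗ — needs contraction — g ×2; r, f never used (weakening)
linear: ✗ — needs contraction — g ×2; r, f never used (weakening)
affine: ✗ — needs contraction — g ×2
relevant: ✗ — r, f never used (weakening)
unrestricted: ✓ — type-checks (R → R → R) and nothing is barred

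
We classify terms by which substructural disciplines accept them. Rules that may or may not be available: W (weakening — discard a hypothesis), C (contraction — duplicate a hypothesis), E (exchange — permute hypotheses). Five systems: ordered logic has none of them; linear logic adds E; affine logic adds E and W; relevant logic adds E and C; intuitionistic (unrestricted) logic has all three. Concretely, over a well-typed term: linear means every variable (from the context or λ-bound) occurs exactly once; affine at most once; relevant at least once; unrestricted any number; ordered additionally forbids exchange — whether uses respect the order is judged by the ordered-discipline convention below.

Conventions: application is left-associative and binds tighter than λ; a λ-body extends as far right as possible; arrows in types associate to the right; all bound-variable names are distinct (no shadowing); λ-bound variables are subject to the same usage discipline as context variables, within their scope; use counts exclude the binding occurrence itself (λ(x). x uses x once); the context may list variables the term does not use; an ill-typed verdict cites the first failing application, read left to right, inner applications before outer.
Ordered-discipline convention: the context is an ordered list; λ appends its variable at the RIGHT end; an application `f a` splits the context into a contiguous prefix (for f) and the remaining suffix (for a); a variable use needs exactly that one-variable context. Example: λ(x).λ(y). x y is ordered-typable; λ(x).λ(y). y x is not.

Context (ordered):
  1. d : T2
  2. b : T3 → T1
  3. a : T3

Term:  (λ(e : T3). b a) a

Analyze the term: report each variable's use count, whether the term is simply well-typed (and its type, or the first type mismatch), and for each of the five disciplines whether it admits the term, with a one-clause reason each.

usage: d: 0; b: 1; a: 2; e (λ-bound): 0
uses in reading order: b, a, a
typing: well-typed at T1
ordered: ✗, uses contraction: a ×2; needs weakening: d, e unused
linear: ✗, uses contraction: a ×2; needs weakening: d, e unused
affine: ✗, uses contraction: a ×2
relevant: ✗, needs weakening: d, e unused
unrestricted: ✓, type-checks (T1) and nothing is barred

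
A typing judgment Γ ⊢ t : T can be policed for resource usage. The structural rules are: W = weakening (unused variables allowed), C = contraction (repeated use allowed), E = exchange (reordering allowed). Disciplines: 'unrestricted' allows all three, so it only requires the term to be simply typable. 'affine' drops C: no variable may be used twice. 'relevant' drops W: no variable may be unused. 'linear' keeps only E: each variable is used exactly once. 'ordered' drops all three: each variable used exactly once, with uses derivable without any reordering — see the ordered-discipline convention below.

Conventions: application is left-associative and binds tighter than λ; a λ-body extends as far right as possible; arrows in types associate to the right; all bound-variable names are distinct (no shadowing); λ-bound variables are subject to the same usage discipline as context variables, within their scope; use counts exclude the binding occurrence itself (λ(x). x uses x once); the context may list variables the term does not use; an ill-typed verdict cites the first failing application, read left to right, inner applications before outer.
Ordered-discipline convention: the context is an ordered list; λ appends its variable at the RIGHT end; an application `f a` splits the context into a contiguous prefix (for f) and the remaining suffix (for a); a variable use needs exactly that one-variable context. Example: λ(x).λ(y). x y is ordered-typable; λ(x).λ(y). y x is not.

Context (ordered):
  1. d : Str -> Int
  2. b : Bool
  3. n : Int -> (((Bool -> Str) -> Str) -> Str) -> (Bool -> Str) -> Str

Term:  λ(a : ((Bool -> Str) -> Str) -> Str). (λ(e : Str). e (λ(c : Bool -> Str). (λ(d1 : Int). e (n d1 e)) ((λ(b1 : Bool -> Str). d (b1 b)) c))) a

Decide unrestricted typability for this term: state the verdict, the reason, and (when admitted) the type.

no — fails simple typing
variable uses: d: 1, b: 1, n: 1, a (bound): 1, e (bound): 3, c (bound): 1, d1 (bound): 1, b1 (bound): 1
use order (left to right): e, e, n, d1, e, d, b1, b, c, a
typing: ill-typed: a function awaiting ((Bool -> Str) -> Str) -> Str gets Str
summary: ordered ✗ | linear ✗ | affine ✗ | relevant ✗ | unrestricted ✗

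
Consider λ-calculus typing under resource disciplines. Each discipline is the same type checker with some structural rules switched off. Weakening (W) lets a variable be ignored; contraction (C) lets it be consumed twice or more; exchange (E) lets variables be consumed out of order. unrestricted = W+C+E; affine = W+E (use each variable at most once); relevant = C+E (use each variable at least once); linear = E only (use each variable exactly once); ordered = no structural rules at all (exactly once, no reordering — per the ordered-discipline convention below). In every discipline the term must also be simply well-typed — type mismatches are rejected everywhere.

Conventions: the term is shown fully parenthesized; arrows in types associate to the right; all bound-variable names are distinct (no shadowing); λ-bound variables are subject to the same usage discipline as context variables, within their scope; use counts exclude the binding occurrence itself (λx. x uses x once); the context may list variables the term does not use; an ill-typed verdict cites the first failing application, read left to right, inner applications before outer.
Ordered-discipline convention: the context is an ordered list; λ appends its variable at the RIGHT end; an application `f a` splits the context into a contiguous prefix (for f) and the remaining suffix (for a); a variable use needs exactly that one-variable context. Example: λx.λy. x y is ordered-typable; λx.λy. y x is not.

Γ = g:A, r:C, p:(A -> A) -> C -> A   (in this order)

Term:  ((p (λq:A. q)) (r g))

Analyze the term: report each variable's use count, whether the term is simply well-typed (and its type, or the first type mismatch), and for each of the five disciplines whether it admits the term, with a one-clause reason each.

variable uses: g: 1, r: 1, p: 1, q [bound]: 1
uses in reading order: p, q, r, g
typing: ill-typed: can't apply a value of type C
ordered: ✗, fails simple typing
linear: ✗, a type mismatch blocks all five
affine: ✗, the type mismatch rejects it
relevant: ✗, not simply typable
unrestricted: ✗, fails simple typing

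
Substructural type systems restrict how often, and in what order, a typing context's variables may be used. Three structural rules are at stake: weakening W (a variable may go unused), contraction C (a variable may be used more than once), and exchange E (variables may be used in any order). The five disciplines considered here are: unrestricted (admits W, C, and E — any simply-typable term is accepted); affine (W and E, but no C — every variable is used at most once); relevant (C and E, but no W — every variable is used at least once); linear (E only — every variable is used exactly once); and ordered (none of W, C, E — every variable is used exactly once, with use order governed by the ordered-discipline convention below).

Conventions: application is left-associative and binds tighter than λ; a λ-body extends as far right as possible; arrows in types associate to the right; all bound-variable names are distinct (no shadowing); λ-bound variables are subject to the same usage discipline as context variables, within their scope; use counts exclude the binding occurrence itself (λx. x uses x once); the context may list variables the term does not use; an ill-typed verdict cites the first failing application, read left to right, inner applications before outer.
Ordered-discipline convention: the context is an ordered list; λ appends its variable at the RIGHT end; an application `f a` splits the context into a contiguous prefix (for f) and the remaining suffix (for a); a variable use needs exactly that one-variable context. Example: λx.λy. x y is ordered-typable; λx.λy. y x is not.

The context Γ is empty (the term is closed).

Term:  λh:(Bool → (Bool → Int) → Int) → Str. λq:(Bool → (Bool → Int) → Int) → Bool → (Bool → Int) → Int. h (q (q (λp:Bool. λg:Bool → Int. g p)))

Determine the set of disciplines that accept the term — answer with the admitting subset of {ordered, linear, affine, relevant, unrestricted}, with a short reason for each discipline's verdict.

accepted by: relevant, unrestricted
counts: h (λ-bound): 1×; q (λ-bound): 2×; p (λ-bound): 1×; g (λ-bound): 1×
order of uses: h, q, q, g, p
typing: well-typed at ((Bool → (Bool → Int) → Int) → Str) → ((Bool → (Bool → Int) → Int) → Bool → (Bool → Int) → Int) → Str
ordered ✗ (repeated use of q ×2)
linear ✗ (repeated use of q ×2)
affine ✗ (repeated use of q ×2)
relevant ✓ (none of h, q, p, g goes unused)
unrestricted ✓ (type-checks (((Bool → (Bool → Int) → Int) → Str) → ((Bool → (Bool → Int) → Int) → Bool → (Bool → Int) → Int) → Str) and nothing is barred)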